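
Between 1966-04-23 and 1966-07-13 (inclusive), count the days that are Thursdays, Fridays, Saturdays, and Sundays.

1966-04-23 is a Saturday.
From 1966-04-23 to 1966-07-13 is 82 days inclusive.
82 = 7 × 11 + 5, so there are 11 full weeks plus 5 extra days.
Each full week contributes 4 days from the set (Thu, Fri, Sat, Sun): 11 × 4 = 44.
The 5 extra days are Saturday, Sunday, Monday, Tuesday, Wednesday — 2 of them qualify.
Total: 44 + 2 = 46.

46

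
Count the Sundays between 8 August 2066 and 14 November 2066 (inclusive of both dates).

15

8 August 2066 is a Sunday.
The range spans 99 days (inclusive of both endpoints).
99 = 7 × 14 + 1, so there are 14 full weeks plus 1 extra day.
Each full week contributes one Sunday: 14 so far.
The 1 extra day is Sun — 1 of them qualifies.
Total: 14 + 1 = 15.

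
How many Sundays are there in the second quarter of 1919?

1 April 1919 is a Tuesday.
From 1 April 1919 to 30 June 1919 is 91 days inclusive.
91 = 7 × 13, so the span is exactly 13 full weeks.
Each full week contributes one Sunday: 13 so far.
Total: 13.

13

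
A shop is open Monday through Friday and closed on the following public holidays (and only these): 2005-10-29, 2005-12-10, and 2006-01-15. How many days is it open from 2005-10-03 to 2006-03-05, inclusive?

110 business days

2005-10-03 is a Monday.
The range spans 154 days (inclusive of both endpoints).
154 = 7 × 22, so the span is exactly 22 full weeks.
Each full week contributes 5 weekdays (Mon–Fri): 22 × 5 = 110.
Holidays: 2005-10-29 (Sat); 2005-12-10 (Sat); 2006-01-15 (Sun).
None of the 3 holidays fall on a weekday, so nothing to subtract.
Business days: 110 − 0 = 110.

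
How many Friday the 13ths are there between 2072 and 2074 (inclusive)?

Friday-the-13ths by year:
2072: May
2073: Jan, Oct
2074: Apr, Jul

5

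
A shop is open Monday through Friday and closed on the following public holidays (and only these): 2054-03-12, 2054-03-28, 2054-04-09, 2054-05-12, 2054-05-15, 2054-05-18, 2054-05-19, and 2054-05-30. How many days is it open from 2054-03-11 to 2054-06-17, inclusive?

2054-03-11 is a Wednesday.
From 2054-03-11 to 2054-06-17 is 99 days inclusive.
99 = 7 × 14 + 1, so there are 14 full weeks plus 1 extra day.
Each full week contributes 5 weekdays (Mon–Fri): 14 × 5 = 70.
The 1 extra day is Wednesday — 1 of them qualifies.
Total: 70 + 1 = 71.
Holidays: 2054-03-12 (Thu); 2054-03-28 (Sat); 2054-04-09 (Thu); 2054-05-12 (Tue); 2054-05-15 (Fri); 2054-05-18 (Mon); 2054-05-19 (Tue); 2054-05-30 (Sat).
6 of the 8 holidays fall on weekdays; the rest are weekends and were already excluded.
Business days: 71 − 6 = 65.

65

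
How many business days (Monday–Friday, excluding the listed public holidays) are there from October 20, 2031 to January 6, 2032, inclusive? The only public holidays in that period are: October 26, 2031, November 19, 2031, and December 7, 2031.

56 business days

October 20, 2031 is a Monday.
From October 20, 2031 to January 6, 2032 is 79 days inclusive.
79 = 7 × 11 + 2, so there are 11 full weeks plus 2 extra days.
Each full week contributes 5 weekdays (Mon–Fri): 11 × 5 = 55.
The 2 extra days are Mon, Tue — 2 of them qualify.
Total: 55 + 2 = 57.
Holidays: October 26, 2031 (Sun); November 19, 2031 (Wed); December 7, 2031 (Sun).
1 of the 3 holidays fall on weekdays; the rest are weekends and were already excluded.
Business days: 57 − 1 = 56.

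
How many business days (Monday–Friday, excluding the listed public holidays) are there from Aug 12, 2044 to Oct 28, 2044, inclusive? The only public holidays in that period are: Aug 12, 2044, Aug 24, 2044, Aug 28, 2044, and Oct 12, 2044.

53 business days

Aug 12, 2044 is a Friday.
That's 78 days from start to end, counting both.
78 = 7 × 11 + 1, so there are 11 full weeks plus 1 extra day.
Each full week contributes 5 weekdays (Mon–Fri): 11 × 5 = 55.
The 1 extra day is Fri — 1 of them qualifies.
Total: 55 + 1 = 56.
Holidays: Aug 12, 2044 (Fri); Aug 24, 2044 (Wed); Aug 28, 2044 (Sun); Oct 12, 2044 (Wed).
3 of the 4 holidays fall on weekdays; the rest are weekends and were already excluded.
Business days: 56 − 3 = 53.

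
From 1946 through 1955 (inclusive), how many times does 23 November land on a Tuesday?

2

Day of week of November 23 in each year:
1946: Sat, 1947: Sun, 1948: Tue ✓, 1949: Wed, 1950: Thu, 1951: Fri, 1952: Sun, 1953: Mon, 1954: Tue ✓, 1955: Wed
Tuesdays: 1948, 1954.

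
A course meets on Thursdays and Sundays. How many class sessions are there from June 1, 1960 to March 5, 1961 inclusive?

80

June 1, 1960 is a Wednesday.
The range spans 278 days (inclusive of both endpoints).
278 = 7 × 39 + 5, so there are 39 full weeks plus 5 extra days.
Each full week contributes 2 days from the set (Thu, Sun): 39 × 2 = 78.
The 5 extra days are Wed, Thu, Fri, Sat, Sun — 2 of them qualify.
Total: 78 + 2 = 80.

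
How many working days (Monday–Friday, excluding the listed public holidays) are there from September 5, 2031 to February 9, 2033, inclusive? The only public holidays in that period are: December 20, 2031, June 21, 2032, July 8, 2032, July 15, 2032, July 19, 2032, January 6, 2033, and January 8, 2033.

369

September 5, 2031 is a Friday.
The range spans 524 days (inclusive of both endpoints).
524 = 7 × 74 + 6, so there are 74 full weeks plus 6 extra days.
Each full week contributes 5 weekdays (Mon–Fri): 74 × 5 = 370.
The 6 extra days are Friday, Saturday, Sunday, Monday, Tuesday, Wednesday — 4 of them qualify.
Total: 370 + 4 = 374.
Holidays: December 20, 2031 (Sat); June 21, 2032 (Mon); July 8, 2032 (Thu); July 15, 2032 (Thu); July 19, 2032 (Mon); January 6, 2033 (Thu); January 8, 2033 (Sat).
5 of the 7 holidays fall on weekdays; the rest are weekends and were already excluded.
Business days: 374 − 5 = 369.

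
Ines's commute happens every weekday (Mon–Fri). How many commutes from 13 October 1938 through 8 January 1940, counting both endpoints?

323 weekdays

13 October 1938 is a Thursday.
The range spans 453 days (inclusive of both endpoints).
453 = 7 × 64 + 5, so there are 64 full weeks plus 5 extra days.
Each full week contributes 5 weekdays (Mon–Fri): 64 × 5 = 320.
The 5 extra days are Thursday, Friday, Saturday, Sunday, Monday — 3 of them qualify.
Total: 320 + 3 = 323.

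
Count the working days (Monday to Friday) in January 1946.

1 January 1946 is a Tuesday.
That's 31 days from start to end, counting both.
31 = 7 × 4 + 3, so there are 4 full weeks plus 3 extra days.
Each full week contributes 5 weekdays (Mon–Fri): 4 × 5 = 20.
The 3 extra days are Tuesday, Wednesday, Thursday — 3 of them qualify.
Total: 20 + 3 = 23.

23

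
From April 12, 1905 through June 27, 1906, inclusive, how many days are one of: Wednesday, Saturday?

127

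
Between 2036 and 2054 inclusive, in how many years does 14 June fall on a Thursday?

2

Day of week of June 14 in each year:
2036: Sat, 2037: Sun, 2038: Mon, 2039: Tue, 2040: Thu ✓, 2041: Fri, 2042: Sat, 2043: Sun, 2044: Tue, 2045: Wed, 2046: Thu ✓, 2047: Fri, 2048: Sun, 2049: Mon, 2050: Tue, 2051: Wed, 2052: Fri, 2053: Sat, 2054: Sun
Thursdays: 2040, 2046.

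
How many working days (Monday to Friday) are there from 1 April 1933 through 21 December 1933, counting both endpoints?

189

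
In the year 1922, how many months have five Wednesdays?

A month has five Wednesdays exactly when Wednesday falls within its first (length − 28) days.
Jan: 31 days, starts Sun → 5 of Sun, Mon, Tue
Feb: 28 days, starts Wed → 5 of (none)
Mar: 31 days, starts Wed → 5 of Wed, Thu, Fri ✓
Apr: 30 days, starts Sat → 5 of Sat, Sun
May: 31 days, starts Mon → 5 of Mon, Tue, Wed ✓
Jun: 30 days, starts Thu → 5 of Thu, Fri
Jul: 31 days, starts Sat → 5 of Sat, Sun, Mon
Aug: 31 days, starts Tue → 5 of Tue, Wed, Thu ✓
Sep: 30 days, starts Fri → 5 of Fri, Sat
Oct: 31 days, starts Sun → 5 of Sun, Mon, Tue
Nov: 30 days, starts Wed → 5 of Wed, Thu ✓
Dec: 31 days, starts Fri → 5 of Fri, Sat, Sun
Months with five Wednesdays: Mar, May, Aug, Nov.

4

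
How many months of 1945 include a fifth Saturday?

4

A month has five Saturdays exactly when Saturday falls within its first (length − 28) days.
Jan: 31 days, starts Mon → 5 of Mon, Tue, Wed
Feb: 28 days, starts Thu → 5 of (none)
Mar: 31 days, starts Thu → 5 of Thu, Fri, Sat ✓
Apr: 30 days, starts Sun → 5 of Sun, Mon
May: 31 days, starts Tue → 5 of Tue, Wed, Thu
Jun: 30 days, starts Fri → 5 of Fri, Sat ✓
Jul: 31 days, starts Sun → 5 of Sun, Mon, Tue
Aug: 31 days, starts Wed → 5 of Wed, Thu, Fri
Sep: 30 days, starts Sat → 5 of Sat, Sun ✓
Oct: 31 days, starts Mon → 5 of Mon, Tue, Wed
Nov: 30 days, starts Thu → 5 of Thu, Fri
Dec: 31 days, starts Sat → 5 of Sat, Sun, Mon ✓
Months with five Saturdays: Mar, Jun, Sep, Dec.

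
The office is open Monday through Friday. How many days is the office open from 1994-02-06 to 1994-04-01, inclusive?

40

1994-02-06 is a Sunday.
From 1994-02-06 to 1994-04-01 is 55 days inclusive.
55 = 7 × 7 + 6, so there are 7 full weeks plus 6 extra days.
Each full week contributes 5 weekdays (Mon–Fri): 7 × 5 = 35.
The 6 extra days are Sunday, Monday, Tuesday, Wednesday, Thursday, Friday — 5 of them qualify.
Total: 35 + 5 = 40.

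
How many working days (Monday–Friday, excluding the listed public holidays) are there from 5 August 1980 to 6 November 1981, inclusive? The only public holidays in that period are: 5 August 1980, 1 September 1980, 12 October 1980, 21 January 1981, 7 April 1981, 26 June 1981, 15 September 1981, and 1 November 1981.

5 August 1980 is a Tuesday.
From 5 August 1980 to 6 November 1981 is 459 days inclusive.
459 = 7 × 65 + 4, so there are 65 full weeks plus 4 extra days.
Each full week contributes 5 weekdays (Mon–Fri): 65 × 5 = 325.
The 4 extra days are Tue, Wed, Thu, Fri — 4 of them qualify.
Total: 325 + 4 = 329.
Holidays: 5 August 1980 (Tue); 1 September 1980 (Mon); 12 October 1980 (Sun); 21 January 1981 (Wed); 7 April 1981 (Tue); 26 June 1981 (Fri); 15 September 1981 (Tue); 1 November 1981 (Sun).
6 of the 8 holidays fall on weekdays; the rest are weekends and were already excluded.
Business days: 329 − 6 = 323.

323 working days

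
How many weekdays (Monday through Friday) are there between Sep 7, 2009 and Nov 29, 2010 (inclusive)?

Sep 7, 2009 is a Monday.
That's 449 days from start to end, counting both.
449 = 7 × 64 + 1, so there are 64 full weeks plus 1 extra day.
Each full week contributes 5 weekdays (Mon–Fri): 64 × 5 = 320.
The 1 extra day is Monday — 1 of them qualifies.
Total: 320 + 1 = 321.

321 weekdays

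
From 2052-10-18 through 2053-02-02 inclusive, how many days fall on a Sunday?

16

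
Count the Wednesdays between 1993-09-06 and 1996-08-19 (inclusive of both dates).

1993-09-06 is a Monday.
That's 1079 days from start to end, counting both.
1079 = 7 × 154 + 1, so there are 154 full weeks plus 1 extra day.
Each full week contributes one Wednesday: 154 so far.
The 1 extra day is Monday — none qualify.
Total: 154 + 0 = 154.

154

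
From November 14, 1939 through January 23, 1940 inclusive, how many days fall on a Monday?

November 14, 1939 is a Tuesday.
That's 71 days from start to end, counting both.
71 = 7 × 10 + 1, so there are 10 full weeks plus 1 extra day.
Each full week contributes one Monday: 10 so far.
The 1 extra day is Tuesday — none qualify.
Total: 10 + 0 = 10.

10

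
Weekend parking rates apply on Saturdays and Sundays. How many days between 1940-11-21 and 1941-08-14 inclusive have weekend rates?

76

1940-11-21 is a Thursday.
That's 267 days from start to end, counting both.
267 = 7 × 38 + 1, so there are 38 full weeks plus 1 extra day.
Each full week contributes 2 weekend days (Sat, Sun): 38 × 2 = 76.
The 1 extra day is Thursday — none qualify.
Total: 76 + 0 = 76.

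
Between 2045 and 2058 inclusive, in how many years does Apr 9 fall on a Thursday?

2

Day of week of April 9 in each year:
2045: Sun, 2046: Mon, 2047: Tue, 2048: Thu ✓, 2049: Fri, 2050: Sat, 2051: Sun, 2052: Tue, 2053: Wed, 2054: Thu ✓, 2055: Fri, 2056: Sun, 2057: Mon, 2058: Tue
Thursdays: 2048, 2054.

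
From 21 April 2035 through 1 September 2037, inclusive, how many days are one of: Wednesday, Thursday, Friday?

369

21 April 2035 is a Saturday.
The range spans 865 days (inclusive of both endpoints).
865 = 7 × 123 + 4, so there are 123 full weeks plus 4 extra days.
Each full week contributes 3 days from the set (Wed, Thu, Fri): 123 × 3 = 369.
The 4 extra days are Saturday, Sunday, Monday, Tuesday — none qualify.
Total: 369 + 0 = 369.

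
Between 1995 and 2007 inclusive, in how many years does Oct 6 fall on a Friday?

Day of week of October 6 in each year:
1995: Fri ✓, 1996: Sun, 1997: Mon, 1998: Tue, 1999: Wed, 2000: Fri ✓, 2001: Sat, 2002: Sun, 2003: Mon, 2004: Wed, 2005: Thu, 2006: Fri ✓, 2007: Sat
Fridays: 1995, 2000, 2006.

3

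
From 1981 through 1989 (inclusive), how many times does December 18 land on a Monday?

Day of week of December 18 in each year:
1981: Fri, 1982: Sat, 1983: Sun, 1984: Tue, 1985: Wed, 1986: Thu, 1987: Fri, 1988: Sun, 1989: Mon ✓
Mondays: 1989.

1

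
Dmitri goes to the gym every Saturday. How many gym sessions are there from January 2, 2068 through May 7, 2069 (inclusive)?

January 2, 2068 is a Monday.
The range spans 492 days (inclusive of both endpoints).
492 = 7 × 70 + 2, so there are 70 full weeks plus 2 extra days.
Each full week contributes one Saturday: 70 so far.
The 2 extra days are Monday, Tuesday — none qualify.
Total: 70 + 0 = 70.

70 Saturdays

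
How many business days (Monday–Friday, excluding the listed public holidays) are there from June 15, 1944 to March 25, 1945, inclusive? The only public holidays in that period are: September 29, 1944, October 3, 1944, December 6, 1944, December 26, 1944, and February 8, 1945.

197

June 15, 1944 is a Thursday.
That's 284 days from start to end, counting both.
284 = 7 × 40 + 4, so there are 40 full weeks plus 4 extra days.
Each full week contributes 5 weekdays (Mon–Fri): 40 × 5 = 200.
The 4 extra days are Thu, Fri, Sat, Sun — 2 of them qualify.
Total: 200 + 2 = 202.
Holidays: September 29, 1944 (Fri); October 3, 1944 (Tue); December 6, 1944 (Wed); December 26, 1944 (Tue); February 8, 1945 (Thu).
All 5 holidays fall on weekdays, so subtract 5.
Business days: 202 − 5 = 197.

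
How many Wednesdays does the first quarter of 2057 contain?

1 January 2057 is a Monday.
The range spans 90 days (inclusive of both endpoints).
90 = 7 × 12 + 6, so there are 12 full weeks plus 6 extra days.
Each full week contributes one Wednesday: 12 so far.
The 6 extra days are Mon, Tue, Wed, Thu, Fri, Sat — 1 of them qualifies.
Total: 12 + 1 = 13.

13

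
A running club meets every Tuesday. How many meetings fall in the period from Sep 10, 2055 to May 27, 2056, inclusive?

37 Tuesdays

Sep 10, 2055 is a Friday.
The range spans 261 days (inclusive of both endpoints).
261 = 7 × 37 + 2, so there are 37 full weeks plus 2 extra days.
Each full week contributes one Tuesday: 37 so far.
The 2 extra days are Fri, Sat — none qualify.
Total: 37 + 0 = 37.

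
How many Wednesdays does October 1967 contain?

4

October 1, 1967 is a Sunday.
That's 31 days from start to end, counting both.
31 = 7 × 4 + 3, so there are 4 full weeks plus 3 extra days.
Each full week contributes one Wednesday: 4 so far.
The 3 extra days are Sunday, Monday, Tuesday — none qualify.
Total: 4 + 0 = 4.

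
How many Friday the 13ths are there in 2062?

2

The 13th falls on a Friday when the month's 13th has weekday Fri.
Jan 13 is Fri ✓; Feb 13 is Mon; Mar 13 is Mon; Apr 13 is Thu; May 13 is Sat; Jun 13 is Tue; Jul 13 is Thu; Aug 13 is Sun; Sep 13 is Wed; Oct 13 is Fri ✓; Nov 13 is Mon; Dec 13 is Wed.
Friday the 13ths: Jan, Oct.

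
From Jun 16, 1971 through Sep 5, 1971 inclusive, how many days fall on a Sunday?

12

Jun 16, 1971 is a Wednesday.
That's 82 days from start to end, counting both.
82 = 7 × 11 + 5, so there are 11 full weeks plus 5 extra days.
Each full week contributes one Sunday: 11 so far.
The 5 extra days are Wednesday, Thursday, Friday, Saturday, Sunday — 1 of them qualifies.
Total: 11 + 1 = 12.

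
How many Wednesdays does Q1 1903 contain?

Jan 1, 1903 is a Thursday.
The range spans 90 days (inclusive of both endpoints).
90 = 7 × 12 + 6, so there are 12 full weeks plus 6 extra days.
Each full week contributes one Wednesday: 12 so far.
The 6 extra days are Thu, Fri, Sat, Sun, Mon, Tue — none qualify.
Total: 12 + 0 = 12.

12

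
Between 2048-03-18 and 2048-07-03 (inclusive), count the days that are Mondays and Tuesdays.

30

2048-03-18 is a Wednesday.
That's 108 days from start to end, counting both.
108 = 7 × 15 + 3, so there are 15 full weeks plus 3 extra days.
Each full week contributes 2 days from the set (Mon, Tue): 15 × 2 = 30.
The 3 extra days are Wednesday, Thursday, Friday — none qualify.
Total: 30 + 0 = 30.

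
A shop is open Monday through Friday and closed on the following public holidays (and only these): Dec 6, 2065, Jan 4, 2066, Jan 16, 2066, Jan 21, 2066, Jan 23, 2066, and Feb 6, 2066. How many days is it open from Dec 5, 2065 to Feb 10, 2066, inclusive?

46 business days

Dec 5, 2065 is a Saturday.
The range spans 68 days (inclusive of both endpoints).
68 = 7 × 9 + 5, so there are 9 full weeks plus 5 extra days.
Each full week contributes 5 weekdays (Mon–Fri): 9 × 5 = 45.
The 5 extra days are Sat, Sun, Mon, Tue, Wed — 3 of them qualify.
Total: 45 + 3 = 48.
Holidays: Dec 6, 2065 (Sun); Jan 4, 2066 (Mon); Jan 16, 2066 (Sat); Jan 21, 2066 (Thu); Jan 23, 2066 (Sat); Feb 6, 2066 (Sat).
2 of the 6 holidays fall on weekdays; the rest are weekends and were already excluded.
Business days: 48 − 2 = 46.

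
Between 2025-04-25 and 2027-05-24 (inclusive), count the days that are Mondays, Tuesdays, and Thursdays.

325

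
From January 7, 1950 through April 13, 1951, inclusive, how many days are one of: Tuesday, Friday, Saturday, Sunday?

264

January 7, 1950 is a Saturday.
That's 462 days from start to end, counting both.
462 = 7 × 66, so the span is exactly 66 full weeks.
Each full week contributes 4 days from the set (Tue, Fri, Sat, Sun): 66 × 4 = 264.
Total: 264.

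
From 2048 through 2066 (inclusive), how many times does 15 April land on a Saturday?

3

Day of week of April 15 in each year:
2048: Wed, 2049: Thu, 2050: Fri, 2051: Sat ✓, 2052: Mon, 2053: Tue, 2054: Wed, 2055: Thu, 2056: Sat ✓, 2057: Sun, 2058: Mon, 2059: Tue, 2060: Thu, 2061: Fri, 2062: Sat ✓, 2063: Sun, 2064: Tue, 2065: Wed, 2066: Thu
Saturdays: 2051, 2056, 2062.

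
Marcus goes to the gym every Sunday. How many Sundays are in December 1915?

1915-12-01 is a Wednesday.
From 1915-12-01 to 1915-12-31 is 31 days inclusive.
31 = 7 × 4 + 3, so there are 4 full weeks plus 3 extra days.
Each full week contributes one Sunday: 4 so far.
The 3 extra days are Wed, Thu, Fri — none qualify.
Total: 4 + 0 = 4.

4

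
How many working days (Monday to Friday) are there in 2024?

262

2024-01-01 is a Monday.
That's 366 days from start to end, counting both.
366 = 7 × 52 + 2, so there are 52 full weeks plus 2 extra days.
Each full week contributes 5 weekdays (Mon–Fri): 52 × 5 = 260.
The 2 extra days are Mon, Tue — 2 of them qualify.
Total: 260 + 2 = 262.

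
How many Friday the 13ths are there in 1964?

2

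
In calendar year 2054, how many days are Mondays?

1 January 2054 is a Thursday.
That's 365 days from start to end, counting both.
365 = 7 × 52 + 1, so there are 52 full weeks plus 1 extra day.
Each full week contributes one Monday: 52 so far.
The 1 extra day is Thu — none qualify.
Total: 52 + 0 = 52.

52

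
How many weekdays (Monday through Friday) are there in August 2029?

23

Aug 1, 2029 is a Wednesday.
The range spans 31 days (inclusive of both endpoints).
31 = 7 × 4 + 3, so there are 4 full weeks plus 3 extra days.
Each full week contributes 5 weekdays (Mon–Fri): 4 × 5 = 20.
The 3 extra days are Wednesday, Thursday, Friday — 3 of them qualify.
Total: 20 + 3 = 23.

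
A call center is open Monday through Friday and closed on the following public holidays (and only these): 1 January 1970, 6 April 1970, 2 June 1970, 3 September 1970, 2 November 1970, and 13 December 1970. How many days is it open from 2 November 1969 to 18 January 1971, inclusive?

311

2 November 1969 is a Sunday.
From 2 November 1969 to 18 January 1971 is 443 days inclusive.
443 = 7 × 63 + 2, so there are 63 full weeks plus 2 extra days.
Each full week contributes 5 weekdays (Mon–Fri): 63 × 5 = 315.
The 2 extra days are Sunday, Monday — 1 of them qualifies.
Total: 315 + 1 = 316.
Holidays: 1 January 1970 (Thu); 6 April 1970 (Mon); 2 June 1970 (Tue); 3 September 1970 (Thu); 2 November 1970 (Mon); 13 December 1970 (Sun).
5 of the 6 holidays fall on weekdays; the rest are weekends and were already excluded.
Business days: 316 − 5 = 311.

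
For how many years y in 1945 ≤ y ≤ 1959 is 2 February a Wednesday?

Day of week of February 2 in each year:
1945: Fri, 1946: Sat, 1947: Sun, 1948: Mon, 1949: Wed ✓, 1950: Thu, 1951: Fri, 1952: Sat, 1953: Mon, 1954: Tue, 1955: Wed ✓, 1956: Thu, 1957: Sat, 1958: Sun, 1959: Mon
Wednesdays: 1949, 1955.

2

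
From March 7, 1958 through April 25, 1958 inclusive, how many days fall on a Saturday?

March 7, 1958 is a Friday.
From March 7, 1958 to April 25, 1958 is 50 days inclusive.
50 = 7 × 7 + 1, so there are 7 full weeks plus 1 extra day.
Each full week contributes one Saturday: 7 so far.
The 1 extra day is Fri — none qualify.
Total: 7 + 0 = 7.

7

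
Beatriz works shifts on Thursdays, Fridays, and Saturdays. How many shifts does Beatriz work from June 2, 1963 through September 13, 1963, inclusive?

44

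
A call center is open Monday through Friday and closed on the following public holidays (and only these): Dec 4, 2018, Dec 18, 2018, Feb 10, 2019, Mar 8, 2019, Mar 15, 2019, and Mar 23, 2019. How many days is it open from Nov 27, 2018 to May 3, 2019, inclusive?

110

Nov 27, 2018 is a Tuesday.
From Nov 27, 2018 to May 3, 2019 is 158 days inclusive.
158 = 7 × 22 + 4, so there are 22 full weeks plus 4 extra days.
Each full week contributes 5 weekdays (Mon–Fri): 22 × 5 = 110.
The 4 extra days are Tue, Wed, Thu, Fri — 4 of them qualify.
Total: 110 + 4 = 114.
Holidays: Dec 4, 2018 (Tue); Dec 18, 2018 (Tue); Feb 10, 2019 (Sun); Mar 8, 2019 (Fri); Mar 15, 2019 (Fri); Mar 23, 2019 (Sat).
4 of the 6 holidays fall on weekdays; the rest are weekends and were already excluded.
Business days: 114 − 4 = 110.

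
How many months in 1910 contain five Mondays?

4

A month has five Mondays exactly when Monday falls within its first (length − 28) days.
Jan: 31 days, starts Sat → 5 of Sat, Sun, Mon ✓
Feb: 28 days, starts Tue → 5 of (none)
Mar: 31 days, starts Tue → 5 of Tue, Wed, Thu
Apr: 30 days, starts Fri → 5 of Fri, Sat
May: 31 days, starts Sun → 5 of Sun, Mon, Tue ✓
Jun: 30 days, starts Wed → 5 of Wed, Thu
Jul: 31 days, starts Fri → 5 of Fri, Sat, Sun
Aug: 31 days, starts Mon → 5 of Mon, Tue, Wed ✓
Sep: 30 days, starts Thu → 5 of Thu, Fri
Oct: 31 days, starts Sat → 5 of Sat, Sun, Mon ✓
Nov: 30 days, starts Tue → 5 of Tue, Wed
Dec: 31 days, starts Thu → 5 of Thu, Fri, Sat
Months with five Mondays: Jan, May, Aug, Oct.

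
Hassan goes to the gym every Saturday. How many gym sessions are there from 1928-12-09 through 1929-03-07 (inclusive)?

1928-12-09 is a Sunday.
From 1928-12-09 to 1929-03-07 is 89 days inclusive.
89 = 7 × 12 + 5, so there are 12 full weeks plus 5 extra days.
Each full week contributes one Saturday: 12 so far.
The 5 extra days are Sunday, Monday, Tuesday, Wednesday, Thursday — none qualify.
Total: 12 + 0 = 12.

12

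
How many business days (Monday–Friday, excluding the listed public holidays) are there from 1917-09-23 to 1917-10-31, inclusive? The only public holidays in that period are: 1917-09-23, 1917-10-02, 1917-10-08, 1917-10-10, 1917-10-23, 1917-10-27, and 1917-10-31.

23

1917-09-23 is a Sunday.
That's 39 days from start to end, counting both.
39 = 7 × 5 + 4, so there are 5 full weeks plus 4 extra days.
Each full week contributes 5 weekdays (Mon–Fri): 5 × 5 = 25.
The 4 extra days are Sunday, Monday, Tuesday, Wednesday — 3 of them qualify.
Total: 25 + 3 = 28.
Holidays: 1917-09-23 (Sun); 1917-10-02 (Tue); 1917-10-08 (Mon); 1917-10-10 (Wed); 1917-10-23 (Tue); 1917-10-27 (Sat); 1917-10-31 (Wed).
5 of the 7 holidays fall on weekdays; the rest are weekends and were already excluded.
Business days: 28 − 5 = 23.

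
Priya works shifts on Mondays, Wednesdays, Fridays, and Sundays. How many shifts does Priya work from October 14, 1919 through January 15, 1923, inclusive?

680

October 14, 1919 is a Tuesday.
The range spans 1190 days (inclusive of both endpoints).
1190 = 7 × 170, so the span is exactly 170 full weeks.
Each full week contributes 4 days from the set (Mon, Wed, Fri, Sun): 170 × 4 = 680.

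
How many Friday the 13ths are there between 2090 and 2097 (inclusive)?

Friday-the-13ths by year:
2090: Jan, Oct
2091: Apr, Jul
2092: Jun
2093: Feb, Mar, Nov
2094: Aug
2095: May
2096: Jan, Apr, Jul
2097: Sep, Dec

15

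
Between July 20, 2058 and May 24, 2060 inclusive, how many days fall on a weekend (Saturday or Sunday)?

July 20, 2058 is a Saturday.
From July 20, 2058 to May 24, 2060 is 675 days inclusive.
675 = 7 × 96 + 3, so there are 96 full weeks plus 3 extra days.
Each full week contributes 2 weekend days (Sat, Sun): 96 × 2 = 192.
The 3 extra days are Saturday, Sunday, Monday — 2 of them qualify.
Total: 192 + 2 = 194.

194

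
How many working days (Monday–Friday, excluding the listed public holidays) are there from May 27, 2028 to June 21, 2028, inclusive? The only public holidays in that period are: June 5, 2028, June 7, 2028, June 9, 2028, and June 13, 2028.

14

May 27, 2028 is a Saturday.
That's 26 days from start to end, counting both.
26 = 7 × 3 + 5, so there are 3 full weeks plus 5 extra days.
Each full week contributes 5 weekdays (Mon–Fri): 3 × 5 = 15.
The 5 extra days are Saturday, Sunday, Monday, Tuesday, Wednesday — 3 of them qualify.
Total: 15 + 3 = 18.
Holidays: June 5, 2028 (Mon); June 7, 2028 (Wed); June 9, 2028 (Fri); June 13, 2028 (Tue).
All 4 holidays fall on weekdays, so subtract 4.
Business days: 18 − 4 = 14.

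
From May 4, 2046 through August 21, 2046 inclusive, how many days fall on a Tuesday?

16

May 4, 2046 is a Friday.
From May 4, 2046 to August 21, 2046 is 110 days inclusive.
110 = 7 × 15 + 5, so there are 15 full weeks plus 5 extra days.
Each full week contributes one Tuesday: 15 so far.
The 5 extra days are Fri, Sat, Sun, Mon, Tue — 1 of them qualifies.
Total: 15 + 1 = 16.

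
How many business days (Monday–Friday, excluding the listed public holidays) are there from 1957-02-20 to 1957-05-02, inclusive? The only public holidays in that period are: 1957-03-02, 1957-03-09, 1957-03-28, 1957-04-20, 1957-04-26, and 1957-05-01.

49

1957-02-20 is a Wednesday.
That's 72 days from start to end, counting both.
72 = 7 × 10 + 2, so there are 10 full weeks plus 2 extra days.
Each full week contributes 5 weekdays (Mon–Fri): 10 × 5 = 50.
The 2 extra days are Wed, Thu — 2 of them qualify.
Total: 50 + 2 = 52.
Holidays: 1957-03-02 (Sat); 1957-03-09 (Sat); 1957-03-28 (Thu); 1957-04-20 (Sat); 1957-04-26 (Fri); 1957-05-01 (Wed).
3 of the 6 holidays fall on weekdays; the rest are weekends and were already excluded.
Business days: 52 − 3 = 49.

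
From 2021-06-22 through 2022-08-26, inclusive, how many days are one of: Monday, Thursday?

2021-06-22 is a Tuesday.
That's 431 days from start to end, counting both.
431 = 7 × 61 + 4, so there are 61 full weeks plus 4 extra days.
Each full week contributes 2 days from the set (Mon, Thu): 61 × 2 = 122.
The 4 extra days are Tue, Wed, Thu, Fri — 1 of them qualifies.
Total: 122 + 1 = 123.

123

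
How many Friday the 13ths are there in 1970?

3

The 13th falls on a Friday when the month's 13th has weekday Fri.
Jan 13 is Tue; Feb 13 is Fri ✓; Mar 13 is Fri ✓; Apr 13 is Mon; May 13 is Wed; Jun 13 is Sat; Jul 13 is Mon; Aug 13 is Thu; Sep 13 is Sun; Oct 13 is Tue; Nov 13 is Fri ✓; Dec 13 is Sun.
Friday the 13ths: Feb, Mar, Nov.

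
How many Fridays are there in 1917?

January 1, 1917 is a Monday.
That's 365 days from start to end, counting both.
365 = 7 × 52 + 1, so there are 52 full weeks plus 1 extra day.
Each full week contributes one Friday: 52 so far.
The 1 extra day is Monday — none qualify.
Total: 52 + 0 = 52.

52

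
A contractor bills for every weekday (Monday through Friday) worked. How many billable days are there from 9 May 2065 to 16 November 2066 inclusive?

397

9 May 2065 is a Saturday.
From 9 May 2065 to 16 November 2066 is 557 days inclusive.
557 = 7 × 79 + 4, so there are 79 full weeks plus 4 extra days.
Each full week contributes 5 weekdays (Mon–Fri): 79 × 5 = 395.
The 4 extra days are Saturday, Sunday, Monday, Tuesday — 2 of them qualify.
Total: 395 + 2 = 397.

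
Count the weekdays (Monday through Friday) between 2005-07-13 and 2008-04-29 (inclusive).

2005-07-13 is a Wednesday.
From 2005-07-13 to 2008-04-29 is 1022 days inclusive.
1022 = 7 × 146, so the span is exactly 146 full weeks.
Each full week contributes 5 weekdays (Mon–Fri): 146 × 5 = 730.
Total: 730.

730 weekdays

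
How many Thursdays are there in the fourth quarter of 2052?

13

2052-10-01 is a Tuesday.
From 2052-10-01 to 2052-12-31 is 92 days inclusive.
92 = 7 × 13 + 1, so there are 13 full weeks plus 1 extra day.
Each full week contributes one Thursday: 13 so far.
The 1 extra day is Tue — none qualify.
Total: 13 + 0 = 13.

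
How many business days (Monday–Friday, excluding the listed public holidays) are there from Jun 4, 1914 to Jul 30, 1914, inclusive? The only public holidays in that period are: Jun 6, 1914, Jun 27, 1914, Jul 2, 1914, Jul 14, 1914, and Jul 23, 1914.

Jun 4, 1914 is a Thursday.
From Jun 4, 1914 to Jul 30, 1914 is 57 days inclusive.
57 = 7 × 8 + 1, so there are 8 full weeks plus 1 extra day.
Each full week contributes 5 weekdays (Mon–Fri): 8 × 5 = 40.
The 1 extra day is Thu — 1 of them qualifies.
Total: 40 + 1 = 41.
Holidays: Jun 6, 1914 (Sat); Jun 27, 1914 (Sat); Jul 2, 1914 (Thu); Jul 14, 1914 (Tue); Jul 23, 1914 (Thu).
3 of the 5 holidays fall on weekdays; the rest are weekends and were already excluded.
Business days: 41 − 3 = 38.

38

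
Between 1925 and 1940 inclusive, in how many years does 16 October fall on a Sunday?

Day of week of October 16 in each year:
1925: Fri, 1926: Sat, 1927: Sun ✓, 1928: Tue, 1929: Wed, 1930: Thu, 1931: Fri, 1932: Sun ✓, 1933: Mon, 1934: Tue, 1935: Wed, 1936: Fri, 1937: Sat, 1938: Sun ✓, 1939: Mon, 1940: Wed
Sundays: 1927, 1932, 1938.

3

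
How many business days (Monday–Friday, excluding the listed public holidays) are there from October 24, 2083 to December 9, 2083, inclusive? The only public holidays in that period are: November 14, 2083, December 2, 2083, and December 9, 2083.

32

October 24, 2083 is a Sunday.
That's 47 days from start to end, counting both.
47 = 7 × 6 + 5, so there are 6 full weeks plus 5 extra days.
Each full week contributes 5 weekdays (Mon–Fri): 6 × 5 = 30.
The 5 extra days are Sunday, Monday, Tuesday, Wednesday, Thursday — 4 of them qualify.
Total: 30 + 4 = 34.
Holidays: November 14, 2083 (Sun); December 2, 2083 (Thu); December 9, 2083 (Thu).
2 of the 3 holidays fall on weekdays; the rest are weekends and were already excluded.
Business days: 34 − 2 = 32.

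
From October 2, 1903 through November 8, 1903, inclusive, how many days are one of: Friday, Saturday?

12

October 2, 1903 is a Friday.
The range spans 38 days (inclusive of both endpoints).
38 = 7 × 5 + 3, so there are 5 full weeks plus 3 extra days.
Each full week contributes 2 days from the set (Fri, Sat): 5 × 2 = 10.
The 3 extra days are Fri, Sat, Sun — 2 of them qualify.
Total: 10 + 2 = 12.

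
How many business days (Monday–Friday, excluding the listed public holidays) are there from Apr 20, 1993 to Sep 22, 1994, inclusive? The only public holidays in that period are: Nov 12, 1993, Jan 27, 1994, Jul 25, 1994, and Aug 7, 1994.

Apr 20, 1993 is a Tuesday.
The range spans 521 days (inclusive of both endpoints).
521 = 7 × 74 + 3, so there are 74 full weeks plus 3 extra days.
Each full week contributes 5 weekdays (Mon–Fri): 74 × 5 = 370.
The 3 extra days are Tue, Wed, Thu — 3 of them qualify.
Total: 370 + 3 = 373.
Holidays: Nov 12, 1993 (Fri); Jan 27, 1994 (Thu); Jul 25, 1994 (Mon); Aug 7, 1994 (Sun).
3 of the 4 holidays fall on weekdays; the rest are weekends and were already excluded.
Business days: 373 − 3 = 370.

370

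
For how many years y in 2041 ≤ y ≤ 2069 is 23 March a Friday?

Day of week of March 23 in each year:
2041: Sat, 2042: Sun, 2043: Mon, 2044: Wed, 2045: Thu, 2046: Fri ✓, 2047: Sat, 2048: Mon, 2049: Tue, 2050: Wed, 2051: Thu, 2052: Sat, 2053: Sun, 2054: Mon, 2055: Tue, 2056: Thu, 2057: Fri ✓, 2058: Sat, 2059: Sun, 2060: Tue, 2061: Wed, 2062: Thu, 2063: Fri ✓, 2064: Sun, 2065: Mon, 2066: Tue, 2067: Wed, 2068: Fri ✓, 2069: Sat
Fridays: 2046, 2057, 2063, 2068.

4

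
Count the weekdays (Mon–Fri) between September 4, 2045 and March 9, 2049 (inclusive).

September 4, 2045 is a Monday.
The range spans 1283 days (inclusive of both endpoints).
1283 = 7 × 183 + 2, so there are 183 full weeks plus 2 extra days.
Each full week contributes 5 weekdays (Mon–Fri): 183 × 5 = 915.
The 2 extra days are Monday, Tuesday — 2 of them qualify.
Total: 915 + 2 = 917.

917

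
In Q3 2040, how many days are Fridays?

13

2040-07-01 is a Sunday.
From 2040-07-01 to 2040-09-30 is 92 days inclusive.
92 = 7 × 13 + 1, so there are 13 full weeks plus 1 extra day.
Each full week contributes one Friday: 13 so far.
The 1 extra day is Sunday — none qualify.
Total: 13 + 0 = 13.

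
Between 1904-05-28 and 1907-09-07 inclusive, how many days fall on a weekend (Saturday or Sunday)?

1904-05-28 is a Saturday.
That's 1198 days from start to end, counting both.
1198 = 7 × 171 + 1, so there are 171 full weeks plus 1 extra day.
Each full week contributes 2 weekend days (Sat, Sun): 171 × 2 = 342.
The 1 extra day is Saturday — 1 of them qualifies.
Total: 342 + 1 = 343.

343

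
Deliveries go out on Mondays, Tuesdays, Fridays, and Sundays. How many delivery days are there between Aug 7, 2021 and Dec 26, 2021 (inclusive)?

81

Aug 7, 2021 is a Saturday.
From Aug 7, 2021 to Dec 26, 2021 is 142 days inclusive.
142 = 7 × 20 + 2, so there are 20 full weeks plus 2 extra days.
Each full week contributes 4 days from the set (Mon, Tue, Fri, Sun): 20 × 4 = 80.
The 2 extra days are Sat, Sun — 1 of them qualifies.
Total: 80 + 1 = 81.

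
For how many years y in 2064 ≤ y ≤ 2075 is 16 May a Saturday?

2

Day of week of May 16 in each year:
2064: Fri, 2065: Sat ✓, 2066: Sun, 2067: Mon, 2068: Wed, 2069: Thu, 2070: Fri, 2071: Sat ✓, 2072: Mon, 2073: Tue, 2074: Wed, 2075: Thu
Saturdays: 2065, 2071.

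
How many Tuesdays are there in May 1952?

1 May 1952 is a Thursday.
The range spans 31 days (inclusive of both endpoints).
31 = 7 × 4 + 3, so there are 4 full weeks plus 3 extra days.
Each full week contributes one Tuesday: 4 so far.
The 3 extra days are Thu, Fri, Sat — none qualify.
Total: 4 + 0 = 4.

4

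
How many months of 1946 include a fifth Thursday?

A month has five Thursdays exactly when Thursday falls within its first (length − 28) days.
Jan: 31 days, starts Tue → 5 of Tue, Wed, Thu ✓
Feb: 28 days, starts Fri → 5 of (none)
Mar: 31 days, starts Fri → 5 of Fri, Sat, Sun
Apr: 30 days, starts Mon → 5 of Mon, Tue
May: 31 days, starts Wed → 5 of Wed, Thu, Fri ✓
Jun: 30 days, starts Sat → 5 of Sat, Sun
Jul: 31 days, starts Mon → 5 of Mon, Tue, Wed
Aug: 31 days, starts Thu → 5 of Thu, Fri, Sat ✓
Sep: 30 days, starts Sun → 5 of Sun, Mon
Oct: 31 days, starts Tue → 5 of Tue, Wed, Thu ✓
Nov: 30 days, starts Fri → 5 of Fri, Sat
Dec: 31 days, starts Sun → 5 of Sun, Mon, Tue
Months with five Thursdays: Jan, May, Aug, Oct.

4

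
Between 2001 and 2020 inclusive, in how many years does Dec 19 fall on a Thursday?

3

Day of week of December 19 in each year:
2001: Wed, 2002: Thu ✓, 2003: Fri, 2004: Sun, 2005: Mon, 2006: Tue, 2007: Wed, 2008: Fri, 2009: Sat, 2010: Sun, 2011: Mon, 2012: Wed, 2013: Thu ✓, 2014: Fri, 2015: Sat, 2016: Mon, 2017: Tue, 2018: Wed, 2019: Thu ✓, 2020: Sat
Thursdays: 2002, 2013, 2019.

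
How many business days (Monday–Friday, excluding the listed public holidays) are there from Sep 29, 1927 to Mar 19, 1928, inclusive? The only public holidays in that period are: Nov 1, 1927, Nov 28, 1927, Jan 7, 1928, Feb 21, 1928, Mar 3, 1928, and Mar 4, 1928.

Sep 29, 1927 is a Thursday.
The range spans 173 days (inclusive of both endpoints).
173 = 7 × 24 + 5, so there are 24 full weeks plus 5 extra days.
Each full week contributes 5 weekdays (Mon–Fri): 24 × 5 = 120.
The 5 extra days are Thursday, Friday, Saturday, Sunday, Monday — 3 of them qualify.
Total: 120 + 3 = 123.
Holidays: Nov 1, 1927 (Tue); Nov 28, 1927 (Mon); Jan 7, 1928 (Sat); Feb 21, 1928 (Tue); Mar 3, 1928 (Sat); Mar 4, 1928 (Sun).
3 of the 6 holidays fall on weekdays; the rest are weekends and were already excluded.
Business days: 123 − 3 = 120.

120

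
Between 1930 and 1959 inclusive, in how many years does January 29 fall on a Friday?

4

Day of week of January 29 in each year:
1930: Wed, 1931: Thu, 1932: Fri ✓, 1933: Sun, 1934: Mon, 1935: Tue, 1936: Wed, 1937: Fri ✓, 1938: Sat, 1939: Sun, 1940: Mon, 1941: Wed, 1942: Thu, 1943: Fri ✓, 1944: Sat, 1945: Mon, 1946: Tue, 1947: Wed, 1948: Thu, 1949: Sat, 1950: Sun, 1951: Mon, 1952: Tue, 1953: Thu, 1954: Fri ✓, 1955: Sat, 1956: Sun, 1957: Tue, 1958: Wed, 1959: Thu
Fridays: 1932, 1937, 1943, 1954.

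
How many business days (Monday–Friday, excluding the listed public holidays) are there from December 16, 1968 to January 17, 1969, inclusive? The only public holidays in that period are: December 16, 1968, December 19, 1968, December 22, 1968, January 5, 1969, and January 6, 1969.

December 16, 1968 is a Monday.
From December 16, 1968 to January 17, 1969 is 33 days inclusive.
33 = 7 × 4 + 5, so there are 4 full weeks plus 5 extra days.
Each full week contributes 5 weekdays (Mon–Fri): 4 × 5 = 20.
The 5 extra days are Monday, Tuesday, Wednesday, Thursday, Friday — 5 of them qualify.
Total: 20 + 5 = 25.
Holidays: December 16, 1968 (Mon); December 19, 1968 (Thu); December 22, 1968 (Sun); January 5, 1969 (Sun); January 6, 1969 (Mon).
3 of the 5 holidays fall on weekdays; the rest are weekends and were already excluded.
Business days: 25 − 3 = 22.

22 business days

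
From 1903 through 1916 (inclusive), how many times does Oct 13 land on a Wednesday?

Day of week of October 13 in each year:
1903: Tue, 1904: Thu, 1905: Fri, 1906: Sat, 1907: Sun, 1908: Tue, 1909: Wed ✓, 1910: Thu, 1911: Fri, 1912: Sun, 1913: Mon, 1914: Tue, 1915: Wed ✓, 1916: Fri
Wednesdays: 1909, 1915.

2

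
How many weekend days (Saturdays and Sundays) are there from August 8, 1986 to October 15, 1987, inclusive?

August 8, 1986 is a Friday.
That's 434 days from start to end, counting both.
434 = 7 × 62, so the span is exactly 62 full weeks.
Each full week contributes 2 weekend days (Sat, Sun): 62 × 2 = 124.

124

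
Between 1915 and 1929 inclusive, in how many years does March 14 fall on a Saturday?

Day of week of March 14 in each year:
1915: Sun, 1916: Tue, 1917: Wed, 1918: Thu, 1919: Fri, 1920: Sun, 1921: Mon, 1922: Tue, 1923: Wed, 1924: Fri, 1925: Sat ✓, 1926: Sun, 1927: Mon, 1928: Wed, 1929: Thu
Saturdays: 1925.

1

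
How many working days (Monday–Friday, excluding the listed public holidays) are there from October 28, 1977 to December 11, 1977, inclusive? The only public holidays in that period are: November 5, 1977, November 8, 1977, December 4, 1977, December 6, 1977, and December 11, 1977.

October 28, 1977 is a Friday.
From October 28, 1977 to December 11, 1977 is 45 days inclusive.
45 = 7 × 6 + 3, so there are 6 full weeks plus 3 extra days.
Each full week contributes 5 weekdays (Mon–Fri): 6 × 5 = 30.
The 3 extra days are Friday, Saturday, Sunday — 1 of them qualifies.
Total: 30 + 1 = 31.
Holidays: November 5, 1977 (Sat); November 8, 1977 (Tue); December 4, 1977 (Sun); December 6, 1977 (Tue); December 11, 1977 (Sun).
2 of the 5 holidays fall on weekdays; the rest are weekends and were already excluded.
Business days: 31 − 2 = 29.

29 working days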